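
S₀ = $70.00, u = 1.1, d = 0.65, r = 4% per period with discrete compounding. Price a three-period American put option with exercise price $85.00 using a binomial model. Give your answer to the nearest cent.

Risk-neutral probability p = (1 + 0.04 − 0.65)/(1.1 − 0.65) = 0.3900/0.4500 = 0.8667
Terminal stock prices: S_uuu = 93.17, S_uud = 55.06, S_udd = 32.53, S_ddd = 19.22
Terminal payoffs (K − S): max(-8.17, 0) = 0, max(29.94, 0) = 29.94, max(52.47, 0) = 52.47, max(65.78, 0) = 65.78
Node uu (S = 84.7): continuation = 1/1.04·[0.8667·0.0000 + 0.1333·29.9450] = 3.8391; exercise value = 0.3000 ≤ continuation, so V_uu = 3.8391
Node ud (S = 50.05): continuation = 1/1.04·[0.8667·29.9450 + 0.1333·52.4675] = 31.6808; exercise value = 34.9500 > continuation, so V_ud = 34.9500 (exercise)
Node dd (S = 29.58): continuation = 1/1.04·[0.8667·52.4675 + 0.1333·65.7763] = 52.1558; exercise value = 55.4250 > continuation, so V_dd = 55.4250 (exercise)
Node u (S = 77): continuation = 1/1.04·[0.8667·3.8391 + 0.1333·34.9500] = 7.6800; exercise value = 8.0000 > continuation, so V_u = 8.0000 (exercise)
Node d (S = 45.5): continuation = 1/1.04·[0.8667·34.9500 + 0.1333·55.4250] = 36.2308; exercise value = 39.5000 > continuation, so V_d = 39.5000 (exercise)
Node 0 (S = 70): continuation = 1/1.04·[0.8667·8.0000 + 0.1333·39.5000] = 11.7308; exercise value = 15.0000 > continuation, so V_0 = 15.0000 (exercise)

$15.00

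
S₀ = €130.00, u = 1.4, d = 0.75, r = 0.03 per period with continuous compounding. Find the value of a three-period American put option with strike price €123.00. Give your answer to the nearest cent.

€20.44

Risk-neutral probability p = (e^0.03 − 0.75)/(1.4 − 0.75) = 0.2805/0.6500 = 0.4315
Terminal stock prices: S_uuu = 356.7, S_uud = 191.1, S_udd = 102.4, S_ddd = 54.84
Terminal payoffs (K − S): max(-233.7, 0) = 0, max(-68.1, 0) = 0, max(20.62, 0) = 20.62, max(68.16, 0) = 68.16
Node uu (S = 254.8): continuation = e^(−0.03)·[0.4315·0.0000 + 0.5685·0.0000] = 0.0000; exercise value = 0.0000 ≤ continuation, so V_uu = 0.0000
Node ud (S = 136.5): continuation = e^(−0.03)·[0.4315·0.0000 + 0.5685·20.6250] = 11.3794; exercise value = 0.0000 ≤ continuation, so V_ud = 11.3794
Node dd (S = 73.12): continuation = e^(−0.03)·[0.4315·20.6250 + 0.5685·68.1562] = 46.2398; exercise value = 49.8750 > continuation, so V_dd = 49.8750 (exercise)
Node u (S = 182): continuation = e^(−0.03)·[0.4315·0.0000 + 0.5685·11.3794] = 6.2783; exercise value = 0.0000 ≤ continuation, so V_u = 6.2783
Node d (S = 97.5): continuation = e^(−0.03)·[0.4315·11.3794 + 0.5685·49.8750] = 32.2822; exercise value = 25.5000 ≤ continuation, so V_d = 32.2822
Node 0 (S = 130): continuation = e^(−0.03)·[0.4315·6.2783 + 0.5685·32.2822] = 20.4399; exercise value = 0.0000 ≤ continuation, so V_0 = 20.4399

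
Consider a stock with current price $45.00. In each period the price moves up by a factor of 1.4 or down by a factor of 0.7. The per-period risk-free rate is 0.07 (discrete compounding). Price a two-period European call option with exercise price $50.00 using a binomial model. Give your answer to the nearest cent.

Risk-neutral probability p = (1 + 0.07 − 0.7)/(1.4 − 0.7) = 0.3700/0.7000 = 0.5286
Terminal stock prices: S_uu = 88.2, S_ud = 44.1, S_dd = 22.05
Terminal payoffs (S − K): max(38.2, 0) = 38.2, max(-5.9, 0) = 0, max(-27.95, 0) = 0
Node u (S = 63): V_u = 1/1.07·[0.5286·38.2000 + 0.4714·0.0000] = 18.8705
Node d (S = 31.5): V_d = 1/1.07·[0.5286·0.0000 + 0.4714·0.0000] = 0.0000
Node 0 (S = 45): V_0 = 1/1.07·[0.5286·18.8705 + 0.4714·0.0000] = 9.3219

$9.32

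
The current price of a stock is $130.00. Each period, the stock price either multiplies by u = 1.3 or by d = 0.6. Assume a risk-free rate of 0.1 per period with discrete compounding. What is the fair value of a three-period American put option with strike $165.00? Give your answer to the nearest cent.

Risk-neutral probability p = (1 + 0.1 − 0.6)/(1.3 − 0.6) = 0.5000/0.7000 = 0.7143
Terminal stock prices: S_uuu = 285.6, S_uud = 131.8, S_udd = 60.84, S_ddd = 28.08
Terminal payoffs (K − S): max(-120.6, 0) = 0, max(33.18, 0) = 33.18, max(104.2, 0) = 104.2, max(136.9, 0) = 136.9
Node uu (S = 219.7): continuation = 1/1.1·[0.7143·0.0000 + 0.2857·33.1800] = 8.6182; exercise value = 0.0000 ≤ continuation, so V_uu = 8.6182
Node ud (S = 101.4): continuation = 1/1.1·[0.7143·33.1800 + 0.2857·104.1600] = 48.6000; exercise value = 63.6000 > continuation, so V_ud = 63.6000 (exercise)
Node dd (S = 46.8): continuation = 1/1.1·[0.7143·104.1600 + 0.2857·136.9200] = 103.2000; exercise value = 118.2000 > continuation, so V_dd = 118.2000 (exercise)
Node u (S = 169): continuation = 1/1.1·[0.7143·8.6182 + 0.2857·63.6000] = 22.1157; exercise value = 0.0000 ≤ continuation, so V_u = 22.1157
Node d (S = 78): continuation = 1/1.1·[0.7143·63.6000 + 0.2857·118.2000] = 72.0000; exercise value = 87.0000 > continuation, so V_d = 87.0000 (exercise)
Node 0 (S = 130): continuation = 1/1.1·[0.7143·22.1157 + 0.2857·87.0000] = 36.9582; exercise value = 35.0000 ≤ continuation, so V_0 = 36.9582

$36.96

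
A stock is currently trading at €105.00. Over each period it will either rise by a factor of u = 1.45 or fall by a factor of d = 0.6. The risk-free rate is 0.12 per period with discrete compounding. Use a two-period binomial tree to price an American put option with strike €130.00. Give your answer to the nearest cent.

€30.54

Risk-neutral probability p = (1 + 0.12 − 0.6)/(1.45 − 0.6) = 0.5200/0.8500 = 0.6118
Terminal stock prices: S_uu = 220.8, S_ud = 91.35, S_dd = 37.8
Terminal payoffs (K − S): max(-90.76, 0) = 0, max(38.65, 0) = 38.65, max(92.2, 0) = 92.2
Node u (S = 152.2): continuation = 1/1.12·[0.6118·0.0000 + 0.3882·38.6500] = 13.3976; exercise value = 0.0000 ≤ continuation, so V_u = 13.3976
Node d (S = 63): continuation = 1/1.12·[0.6118·38.6500 + 0.3882·92.2000] = 53.0714; exercise value = 67.0000 > continuation, so V_d = 67.0000 (exercise)
Node 0 (S = 105): continuation = 1/1.12·[0.6118·13.3976 + 0.3882·67.0000] = 30.5428; exercise value = 25.0000 ≤ continuation, so V_0 = 30.5428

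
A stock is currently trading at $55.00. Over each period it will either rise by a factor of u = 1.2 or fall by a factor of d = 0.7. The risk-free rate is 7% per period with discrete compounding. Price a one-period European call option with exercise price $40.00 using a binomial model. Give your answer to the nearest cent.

$17.98

Risk-neutral probability p = (1 + 0.07 − 0.7)/(1.2 − 0.7) = 0.3700/0.5000 = 0.7400
Terminal stock prices: S_u = 66, S_d = 38.5
Terminal payoffs (S − K): max(26, 0) = 26, max(-1.5, 0) = 0
Node 0 (S = 55): V_0 = 1/1.07·[0.7400·26.0000 + 0.2600·0.0000] = 17.9813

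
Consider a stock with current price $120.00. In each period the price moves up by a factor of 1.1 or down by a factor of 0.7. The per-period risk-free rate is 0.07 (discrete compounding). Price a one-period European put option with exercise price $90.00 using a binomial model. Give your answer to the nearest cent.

Risk-neutral probability p = (1 + 0.07 − 0.7)/(1.1 − 0.7) = 0.3700/0.4000 = 0.9250
Terminal stock prices: S_u = 132, S_d = 84
Terminal payoffs (K − S): max(-42, 0) = 0, max(6, 0) = 6
Node 0 (S = 120): V_0 = 1/1.07·[0.9250·0.0000 + 0.0750·6.0000] = 0.4206

$0.42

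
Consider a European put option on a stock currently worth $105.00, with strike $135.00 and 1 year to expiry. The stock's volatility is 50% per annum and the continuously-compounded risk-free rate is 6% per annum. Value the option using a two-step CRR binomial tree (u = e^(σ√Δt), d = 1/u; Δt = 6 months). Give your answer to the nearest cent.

$37.32

CRR parameters: u = e^(σ√Δt) = e^(0.5·√0.5) = 1.4241, d = 1/u = 0.7022
Per-period rate: rΔt = 0.06·0.5 = 0.03, so R = e^0.03 = 1.0305
Risk-neutral probability p = (e^0.03 − 0.7022)/(1.4241 − 0.7022) = 0.3283/0.7219 = 0.4547
Terminal stock prices: S_uu = 213, S_ud = 105, S_dd = 51.77
Terminal payoffs (K − S): max(-77.95, 0) = 0, max(30, 0) = 30, max(83.23, 0) = 83.23
Node u (S = 149.5): V_u = e^(−0.03)·[0.4547·0.0000 + 0.5453·30.0000] = 15.8753
Node d (S = 73.73): V_d = e^(−0.03)·[0.4547·30.0000 + 0.5453·83.2278] = 57.2804
Node 0 (S = 105): V_0 = e^(−0.03)·[0.4547·15.8753 + 0.5453·57.2804] = 37.3168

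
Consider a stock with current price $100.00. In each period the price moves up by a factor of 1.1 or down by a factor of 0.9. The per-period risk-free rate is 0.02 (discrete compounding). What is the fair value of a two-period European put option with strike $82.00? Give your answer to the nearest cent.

$0.15

Risk-neutral probability p = (1 + 0.02 − 0.9)/(1.1 − 0.9) = 0.1200/0.2000 = 0.6000
Terminal stock prices: S_uu = 121, S_ud = 99, S_dd = 81
Terminal payoffs (K − S): max(-39, 0) = 0, max(-17, 0) = 0, max(1, 0) = 1
Node u (S = 110): V_u = 1/1.02·[0.6000·0.0000 + 0.4000·0.0000] = 0.0000
Node d (S = 90): V_d = 1/1.02·[0.6000·0.0000 + 0.4000·1.0000] = 0.3922
Node 0 (S = 100): V_0 = 1/1.02·[0.6000·0.0000 + 0.4000·0.3922] = 0.1538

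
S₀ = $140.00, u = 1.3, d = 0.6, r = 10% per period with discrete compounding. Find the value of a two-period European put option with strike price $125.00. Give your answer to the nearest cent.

Risk-neutral probability p = (1 + 0.1 − 0.6)/(1.3 − 0.6) = 0.5000/0.7000 = 0.7143
Terminal stock prices: S_uu = 236.6, S_ud = 109.2, S_dd = 50.4
Terminal payoffs (K − S): max(-111.6, 0) = 0, max(15.8, 0) = 15.8, max(74.6, 0) = 74.6
Node u (S = 182): V_u = 1/1.1·[0.7143·0.0000 + 0.2857·15.8000] = 4.1039
Node d (S = 84): V_d = 1/1.1·[0.7143·15.8000 + 0.2857·74.6000] = 29.6364
Node 0 (S = 140): V_0 = 1/1.1·[0.7143·4.1039 + 0.2857·29.6364] = 10.3626

$10.36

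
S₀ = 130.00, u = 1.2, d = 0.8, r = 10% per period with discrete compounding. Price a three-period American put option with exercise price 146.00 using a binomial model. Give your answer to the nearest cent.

16.00

Risk-neutral probability p = (1 + 0.1 − 0.8)/(1.2 − 0.8) = 0.3000/0.4000 = 0.7500
Terminal stock prices: S_uuu = 224.6, S_uud = 149.8, S_udd = 99.84, S_ddd = 66.56
Terminal payoffs (K − S): max(-78.64, 0) = 0, max(-3.76, 0) = 0, max(46.16, 0) = 46.16, max(79.44, 0) = 79.44
Node uu (S = 187.2): continuation = 1/1.1·[0.7500·0.0000 + 0.2500·0.0000] = 0.0000; exercise value = 0.0000 ≤ continuation, so V_uu = 0.0000
Node ud (S = 124.8): continuation = 1/1.1·[0.7500·0.0000 + 0.2500·46.1600] = 10.4909; exercise value = 21.2000 > continuation, so V_ud = 21.2000 (exercise)
Node dd (S = 83.2): continuation = 1/1.1·[0.7500·46.1600 + 0.2500·79.4400] = 49.5273; exercise value = 62.8000 > continuation, so V_dd = 62.8000 (exercise)
Node u (S = 156): continuation = 1/1.1·[0.7500·0.0000 + 0.2500·21.2000] = 4.8182; exercise value = 0.0000 ≤ continuation, so V_u = 4.8182
Node d (S = 104): continuation = 1/1.1·[0.7500·21.2000 + 0.2500·62.8000] = 28.7273; exercise value = 42.0000 > continuation, so V_d = 42.0000 (exercise)
Node 0 (S = 130): continuation = 1/1.1·[0.7500·4.8182 + 0.2500·42.0000] = 12.8306; exercise value = 16.0000 > continuation, so V_0 = 16.0000 (exercise)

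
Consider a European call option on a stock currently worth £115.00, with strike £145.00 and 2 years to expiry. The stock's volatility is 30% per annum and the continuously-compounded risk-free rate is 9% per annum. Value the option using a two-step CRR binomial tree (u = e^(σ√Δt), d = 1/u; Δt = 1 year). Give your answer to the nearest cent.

CRR parameters: u = e^(σ√Δt) = e^(0.3·√1) = 1.3499, d = 1/u = 0.7408
Per-period rate: rΔt = 0.09·1 = 0.09, so R = e^0.09 = 1.0942
Risk-neutral probability p = (e^0.09 − 0.7408)/(1.3499 − 0.7408) = 0.3534/0.6090 = 0.5802
Terminal stock prices: S_uu = 209.5, S_ud = 115, S_dd = 63.11
Terminal payoffs (S − K): max(64.54, 0) = 64.54, max(-30, 0) = 0, max(-81.89, 0) = 0
Node u (S = 155.2): V_u = e^(−0.09)·[0.5802·64.5437 + 0.4198·0.0000] = 34.2242
Node d (S = 85.19): V_d = e^(−0.09)·[0.5802·0.0000 + 0.4198·0.0000] = 0.0000
Node 0 (S = 115): V_0 = e^(−0.09)·[0.5802·34.2242 + 0.4198·0.0000] = 18.1474

£18.15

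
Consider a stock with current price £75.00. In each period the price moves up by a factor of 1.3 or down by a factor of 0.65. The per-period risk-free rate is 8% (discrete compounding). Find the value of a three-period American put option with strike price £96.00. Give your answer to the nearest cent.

Risk-neutral probability p = (1 + 0.08 − 0.65)/(1.3 − 0.65) = 0.4300/0.6500 = 0.6615
Terminal stock prices: S_uuu = 164.8, S_uud = 82.39, S_udd = 41.19, S_ddd = 20.6
Terminal payoffs (K − S): max(-68.78, 0) = 0, max(13.61, 0) = 13.61, max(54.81, 0) = 54.81, max(75.4, 0) = 75.4
Node uu (S = 126.8): continuation = 1/1.08·[0.6615·0.0000 + 0.3385·13.6125] = 4.2660; exercise value = 0.0000 ≤ continuation, so V_uu = 4.2660
Node ud (S = 63.38): continuation = 1/1.08·[0.6615·13.6125 + 0.3385·54.8062] = 25.5139; exercise value = 32.6250 > continuation, so V_ud = 32.6250 (exercise)
Node dd (S = 31.69): continuation = 1/1.08·[0.6615·54.8062 + 0.3385·75.4031] = 57.2014; exercise value = 64.3125 > continuation, so V_dd = 64.3125 (exercise)
Node u (S = 97.5): continuation = 1/1.08·[0.6615·4.2660 + 0.3385·32.6250] = 12.8375; exercise value = 0.0000 ≤ continuation, so V_u = 12.8375
Node d (S = 48.75): continuation = 1/1.08·[0.6615·32.6250 + 0.3385·64.3125] = 40.1389; exercise value = 47.2500 > continuation, so V_d = 47.2500 (exercise)
Node 0 (S = 75): continuation = 1/1.08·[0.6615·12.8375 + 0.3385·47.2500] = 22.6711; exercise value = 21.0000 ≤ continuation, so V_0 = 22.6711

£22.67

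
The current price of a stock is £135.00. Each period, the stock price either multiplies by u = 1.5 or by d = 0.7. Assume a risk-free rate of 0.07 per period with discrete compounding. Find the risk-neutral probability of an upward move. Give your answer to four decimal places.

Risk-neutral probability p = (1 + 0.07 − 0.7)/(1.5 − 0.7) = 0.3700/0.8000 = 0.4625

p = 0.4625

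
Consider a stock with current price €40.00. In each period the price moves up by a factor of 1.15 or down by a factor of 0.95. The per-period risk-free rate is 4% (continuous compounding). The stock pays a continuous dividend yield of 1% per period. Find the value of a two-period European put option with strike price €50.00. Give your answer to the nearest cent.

€7.38

Per-period risk-free factor R = e^0.04 = 1.0408; dividend-adjusted growth = e^(0.04−0.01) = 1.0305.
Risk-neutral probability p = (1.0305 − 0.95)/(1.15 − 0.95) = 0.0805/0.2000 = 0.4023
Terminal stock prices: S_uu = 52.9, S_ud = 43.7, S_dd = 36.1
Terminal payoffs (K − S): max(-2.9, 0) = 0, max(6.3, 0) = 6.3, max(13.9, 0) = 13.9
Node u (S = 46): V_u = e^(−0.04)·[0.4023·0.0000 + 0.5977·6.3000] = 3.6180
Node d (S = 38): V_d = e^(−0.04)·[0.4023·6.3000 + 0.5977·13.9000] = 10.4176
Node 0 (S = 40): V_0 = e^(−0.04)·[0.4023·3.6180 + 0.5977·10.4176] = 7.3811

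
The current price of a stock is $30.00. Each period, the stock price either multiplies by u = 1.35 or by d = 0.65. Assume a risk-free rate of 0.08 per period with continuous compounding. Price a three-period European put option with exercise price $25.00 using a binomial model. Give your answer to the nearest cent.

Risk-neutral probability p = (e^0.08 − 0.65)/(1.35 − 0.65) = 0.4333/0.7000 = 0.6190
Terminal stock prices: S_uuu = 73.81, S_uud = 35.54, S_udd = 17.11, S_ddd = 8.239
Terminal payoffs (K − S): max(-48.81, 0) = 0, max(-10.54, 0) = 0, max(7.889, 0) = 7.889, max(16.76, 0) = 16.76
Node uu (S = 54.68): V_uu = e^(−0.08)·[0.6190·0.0000 + 0.3810·0.0000] = 0.0000
Node ud (S = 26.32): V_ud = e^(−0.08)·[0.6190·0.0000 + 0.3810·7.8887] = 2.7747
Node dd (S = 12.68): V_dd = e^(−0.08)·[0.6190·7.8887 + 0.3810·16.7613] = 10.4029
Node u (S = 40.5): V_u = e^(−0.08)·[0.6190·0.0000 + 0.3810·2.7747] = 0.9759
Node d (S = 19.5): V_d = e^(−0.08)·[0.6190·2.7747 + 0.3810·10.4029] = 5.2444
Node 0 (S = 30): V_0 = e^(−0.08)·[0.6190·0.9759 + 0.3810·5.2444] = 2.4022

$2.40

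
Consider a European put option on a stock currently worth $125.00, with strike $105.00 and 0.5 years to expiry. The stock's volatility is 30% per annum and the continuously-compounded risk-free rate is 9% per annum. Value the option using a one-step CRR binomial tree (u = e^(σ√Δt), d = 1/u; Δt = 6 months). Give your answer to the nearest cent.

$1.66

CRR parameters: u = e^(σ√Δt) = e^(0.3·√0.5) = 1.2363, d = 1/u = 0.8089
Per-period rate: rΔt = 0.09·0.5 = 0.045, so R = e^0.045 = 1.0460
Risk-neutral probability p = (e^0.045 − 0.8089)/(1.2363 − 0.8089) = 0.2372/0.4275 = 0.5548
Terminal stock prices: S_u = 154.5, S_d = 101.1
Terminal payoffs (K − S): max(-49.54, 0) = 0, max(3.893, 0) = 3.893
Node 0 (S = 125): V_0 = e^(−0.045)·[0.5548·0.0000 + 0.4452·3.8928] = 1.6566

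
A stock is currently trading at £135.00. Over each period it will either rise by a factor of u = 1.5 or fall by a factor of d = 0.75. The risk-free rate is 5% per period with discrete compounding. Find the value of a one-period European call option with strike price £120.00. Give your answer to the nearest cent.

£31.43

Risk-neutral probability p = (1 + 0.05 − 0.75)/(1.5 − 0.75) = 0.3000/0.7500 = 0.4000
Terminal stock prices: S_u = 202.5, S_d = 101.2
Terminal payoffs (S − K): max(82.5, 0) = 82.5, max(-18.75, 0) = 0
Node 0 (S = 135): V_0 = 1/1.05·[0.4000·82.5000 + 0.6000·0.0000] = 31.4286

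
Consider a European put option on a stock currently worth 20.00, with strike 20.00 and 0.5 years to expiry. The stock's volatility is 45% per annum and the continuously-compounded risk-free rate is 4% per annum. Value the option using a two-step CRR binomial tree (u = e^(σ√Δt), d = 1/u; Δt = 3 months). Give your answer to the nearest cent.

CRR parameters: u = e^(σ√Δt) = e^(0.45·√0.25) = 1.2523, d = 1/u = 0.7985
Per-period rate: rΔt = 0.04·0.25 = 0.01, so R = e^0.01 = 1.0101
Risk-neutral probability p = (e^0.01 − 0.7985)/(1.2523 − 0.7985) = 0.2115/0.4538 = 0.4661
Terminal stock prices: S_uu = 31.37, S_ud = 20, S_dd = 12.75
Terminal payoffs (K − S): max(-11.37, 0) = 0, max(0, 0) = 0, max(7.247, 0) = 7.247
Node u (S = 25.05): V_u = e^(−0.01)·[0.4661·0.0000 + 0.5339·0.0000] = 0.0000
Node d (S = 15.97): V_d = e^(−0.01)·[0.4661·0.0000 + 0.5339·7.2474] = 3.8307
Node 0 (S = 20): V_0 = e^(−0.01)·[0.4661·0.0000 + 0.5339·3.8307] = 2.0247

2.02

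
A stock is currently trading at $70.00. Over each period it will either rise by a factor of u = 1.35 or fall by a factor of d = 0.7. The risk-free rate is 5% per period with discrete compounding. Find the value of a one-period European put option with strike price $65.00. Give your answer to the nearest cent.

$7.03

Risk-neutral probability p = (1 + 0.05 − 0.7)/(1.35 − 0.7) = 0.3500/0.6500 = 0.5385
Terminal stock prices: S_u = 94.5, S_d = 49
Terminal payoffs (K − S): max(-29.5, 0) = 0, max(16, 0) = 16
Node 0 (S = 70): V_0 = 1/1.05·[0.5385·0.0000 + 0.4615·16.0000] = 7.0330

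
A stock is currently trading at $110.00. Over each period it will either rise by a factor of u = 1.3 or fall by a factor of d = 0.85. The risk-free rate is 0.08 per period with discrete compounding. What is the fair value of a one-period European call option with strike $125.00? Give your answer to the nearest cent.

$8.52

Risk-neutral probability p = (1 + 0.08 − 0.85)/(1.3 − 0.85) = 0.2300/0.4500 = 0.5111
Terminal stock prices: S_u = 143, S_d = 93.5
Terminal payoffs (S − K): max(18, 0) = 18, max(-31.5, 0) = 0
Node 0 (S = 110): V_0 = 1/1.08·[0.5111·18.0000 + 0.4889·0.0000] = 8.5185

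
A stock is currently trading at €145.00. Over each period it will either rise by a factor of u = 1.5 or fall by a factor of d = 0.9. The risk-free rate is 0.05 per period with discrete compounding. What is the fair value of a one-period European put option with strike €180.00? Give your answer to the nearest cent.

€35.36

Risk-neutral probability p = (1 + 0.05 − 0.9)/(1.5 − 0.9) = 0.1500/0.6000 = 0.2500
Terminal stock prices: S_u = 217.5, S_d = 130.5
Terminal payoffs (K − S): max(-37.5, 0) = 0, max(49.5, 0) = 49.5
Node 0 (S = 145): V_0 = 1/1.05·[0.2500·0.0000 + 0.7500·49.5000] = 35.3571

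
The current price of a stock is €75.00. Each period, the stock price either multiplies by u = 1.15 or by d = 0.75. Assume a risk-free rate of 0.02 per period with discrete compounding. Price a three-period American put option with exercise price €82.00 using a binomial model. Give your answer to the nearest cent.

Risk-neutral probability p = (1 + 0.02 − 0.75)/(1.15 − 0.75) = 0.2700/0.4000 = 0.6750
Terminal stock prices: S_uuu = 114.1, S_uud = 74.39, S_udd = 48.52, S_ddd = 31.64
Terminal payoffs (K − S): max(-32.07, 0) = 0, max(7.609, 0) = 7.609, max(33.48, 0) = 33.48, max(50.36, 0) = 50.36
Node uu (S = 99.19): continuation = 1/1.02·[0.6750·0.0000 + 0.3250·7.6094] = 2.4246; exercise value = 0.0000 ≤ continuation, so V_uu = 2.4246
Node ud (S = 64.69): continuation = 1/1.02·[0.6750·7.6094 + 0.3250·33.4844] = 15.7047; exercise value = 17.3125 > continuation, so V_ud = 17.3125 (exercise)
Node dd (S = 42.19): continuation = 1/1.02·[0.6750·33.4844 + 0.3250·50.3594] = 38.2047; exercise value = 39.8125 > continuation, so V_dd = 39.8125 (exercise)
Node u (S = 86.25): continuation = 1/1.02·[0.6750·2.4246 + 0.3250·17.3125] = 7.1207; exercise value = 0.0000 ≤ continuation, so V_u = 7.1207
Node d (S = 56.25): continuation = 1/1.02·[0.6750·17.3125 + 0.3250·39.8125] = 24.1422; exercise value = 25.7500 > continuation, so V_d = 25.7500 (exercise)
Node 0 (S = 75): continuation = 1/1.02·[0.6750·7.1207 + 0.3250·25.7500] = 12.9169; exercise value = 7.0000 ≤ continuation, so V_0 = 12.9169

€12.92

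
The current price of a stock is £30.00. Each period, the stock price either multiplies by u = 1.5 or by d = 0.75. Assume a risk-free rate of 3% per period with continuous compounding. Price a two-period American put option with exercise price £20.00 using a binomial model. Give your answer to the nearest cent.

Risk-neutral probability p = (e^0.03 − 0.75)/(1.5 − 0.75) = 0.2805/0.7500 = 0.3739
Terminal stock prices: S_uu = 67.5, S_ud = 33.75, S_dd = 16.88
Terminal payoffs (K − S): max(-47.5, 0) = 0, max(-13.75, 0) = 0, max(3.125, 0) = 3.125
Node u (S = 45): continuation = e^(−0.03)·[0.3739·0.0000 + 0.6261·0.0000] = 0.0000; exercise value = 0.0000 ≤ continuation, so V_u = 0.0000
Node d (S = 22.5): continuation = e^(−0.03)·[0.3739·0.0000 + 0.6261·3.1250] = 1.8986; exercise value = 0.0000 ≤ continuation, so V_d = 1.8986
Node 0 (S = 30): continuation = e^(−0.03)·[0.3739·0.0000 + 0.6261·1.8986] = 1.1535; exercise value = 0.0000 ≤ continuation, so V_0 = 1.1535

£1.15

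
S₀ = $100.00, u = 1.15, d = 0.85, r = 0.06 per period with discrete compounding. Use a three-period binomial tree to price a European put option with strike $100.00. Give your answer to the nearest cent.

Risk-neutral probability p = (1 + 0.06 − 0.85)/(1.15 − 0.85) = 0.2100/0.3000 = 0.7000
Terminal stock prices: S_uuu = 152.1, S_uud = 112.4, S_udd = 83.09, S_ddd = 61.41
Terminal payoffs (K − S): max(-52.09, 0) = 0, max(-12.41, 0) = 0, max(16.91, 0) = 16.91, max(38.59, 0) = 38.59
Node uu (S = 132.2): V_uu = 1/1.06·[0.7000·0.0000 + 0.3000·0.0000] = 0.0000
Node ud (S = 97.75): V_ud = 1/1.06·[0.7000·0.0000 + 0.3000·16.9125] = 4.7866
Node dd (S = 72.25): V_dd = 1/1.06·[0.7000·16.9125 + 0.3000·38.5875] = 22.0896
Node u (S = 115): V_u = 1/1.06·[0.7000·0.0000 + 0.3000·4.7866] = 1.3547
Node d (S = 85): V_d = 1/1.06·[0.7000·4.7866 + 0.3000·22.0896] = 9.4127
Node 0 (S = 100): V_0 = 1/1.06·[0.7000·1.3547 + 0.3000·9.4127] = 3.5586

$3.56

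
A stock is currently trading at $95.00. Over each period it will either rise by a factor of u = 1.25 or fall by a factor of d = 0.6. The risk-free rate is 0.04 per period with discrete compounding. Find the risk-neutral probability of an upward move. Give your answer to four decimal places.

p = 0.6769

Risk-neutral probability p = (1 + 0.04 − 0.6)/(1.25 − 0.6) = 0.4400/0.6500 = 0.6769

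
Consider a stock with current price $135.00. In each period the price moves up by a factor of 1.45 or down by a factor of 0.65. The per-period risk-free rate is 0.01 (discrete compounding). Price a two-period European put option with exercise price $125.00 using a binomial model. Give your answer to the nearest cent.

$20.15

Risk-neutral probability p = (1 + 0.01 − 0.65)/(1.45 − 0.65) = 0.3600/0.8000 = 0.4500
Terminal stock prices: S_uu = 283.8, S_ud = 127.2, S_dd = 57.04
Terminal payoffs (K − S): max(-158.8, 0) = 0, max(-2.238, 0) = 0, max(67.96, 0) = 67.96
Node u (S = 195.8): V_u = 1/1.01·[0.4500·0.0000 + 0.5500·0.0000] = 0.0000
Node d (S = 87.75): V_d = 1/1.01·[0.4500·0.0000 + 0.5500·67.9625] = 37.0093
Node 0 (S = 135): V_0 = 1/1.01·[0.4500·0.0000 + 0.5500·37.0093] = 20.1536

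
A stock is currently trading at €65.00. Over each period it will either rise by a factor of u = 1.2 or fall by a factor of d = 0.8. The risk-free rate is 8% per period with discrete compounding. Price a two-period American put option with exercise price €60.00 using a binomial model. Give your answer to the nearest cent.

€2.22

Risk-neutral probability p = (1 + 0.08 − 0.8)/(1.2 − 0.8) = 0.2800/0.4000 = 0.7000
Terminal stock prices: S_uu = 93.6, S_ud = 62.4, S_dd = 41.6
Terminal payoffs (K − S): max(-33.6, 0) = 0, max(-2.4, 0) = 0, max(18.4, 0) = 18.4
Node u (S = 78): continuation = 1/1.08·[0.7000·0.0000 + 0.3000·0.0000] = 0.0000; exercise value = 0.0000 ≤ continuation, so V_u = 0.0000
Node d (S = 52): continuation = 1/1.08·[0.7000·0.0000 + 0.3000·18.4000] = 5.1111; exercise value = 8.0000 > continuation, so V_d = 8.0000 (exercise)
Node 0 (S = 65): continuation = 1/1.08·[0.7000·0.0000 + 0.3000·8.0000] = 2.2222; exercise value = 0.0000 ≤ continuation, so V_0 = 2.2222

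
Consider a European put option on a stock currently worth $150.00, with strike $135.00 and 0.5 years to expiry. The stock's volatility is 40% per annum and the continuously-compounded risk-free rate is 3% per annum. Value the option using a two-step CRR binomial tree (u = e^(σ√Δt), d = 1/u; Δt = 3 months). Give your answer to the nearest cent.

CRR parameters: u = e^(σ√Δt) = e^(0.4·√0.25) = 1.2214, d = 1/u = 0.8187
Per-period rate: rΔt = 0.03·0.25 = 0.0075, so R = e^0.0075 = 1.0075
Risk-neutral probability p = (e^0.0075 − 0.8187)/(1.2214 − 0.8187) = 0.1888/0.4027 = 0.4689
Terminal stock prices: S_uu = 223.8, S_ud = 150, S_dd = 100.5
Terminal payoffs (K − S): max(-88.77, 0) = 0, max(-15, 0) = 0, max(34.45, 0) = 34.45
Node u (S = 183.2): V_u = e^(−0.0075)·[0.4689·0.0000 + 0.5311·0.0000] = 0.0000
Node d (S = 122.8): V_d = e^(−0.0075)·[0.4689·0.0000 + 0.5311·34.4520] = 18.1620
Node 0 (S = 150): V_0 = e^(−0.0075)·[0.4689·0.0000 + 0.5311·18.1620] = 9.5745

$9.57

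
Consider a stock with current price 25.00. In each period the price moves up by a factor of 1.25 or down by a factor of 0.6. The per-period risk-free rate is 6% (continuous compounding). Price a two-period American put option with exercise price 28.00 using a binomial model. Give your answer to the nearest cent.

5.23

Risk-neutral probability p = (e^0.06 − 0.6)/(1.25 − 0.6) = 0.4618/0.6500 = 0.7105
Terminal stock prices: S_uu = 39.06, S_ud = 18.75, S_dd = 9
Terminal payoffs (K − S): max(-11.06, 0) = 0, max(9.25, 0) = 9.25, max(19, 0) = 19
Node u (S = 31.25): continuation = e^(−0.06)·[0.7105·0.0000 + 0.2895·9.2500] = 2.5218; exercise value = 0.0000 ≤ continuation, so V_u = 2.5218
Node d (S = 15): continuation = e^(−0.06)·[0.7105·9.2500 + 0.2895·19.0000] = 11.3694; exercise value = 13.0000 > continuation, so V_d = 13.0000 (exercise)
Node 0 (S = 25): continuation = e^(−0.06)·[0.7105·2.5218 + 0.2895·13.0000] = 5.2315; exercise value = 3.0000 ≤ continuation, so V_0 = 5.2315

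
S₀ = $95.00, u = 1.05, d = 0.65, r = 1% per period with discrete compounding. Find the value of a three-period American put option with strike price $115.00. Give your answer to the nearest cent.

$20.00

Risk-neutral probability p = (1 + 0.01 − 0.65)/(1.05 − 0.65) = 0.3600/0.4000 = 0.9000
Terminal stock prices: S_uuu = 110, S_uud = 68.08, S_udd = 42.14, S_ddd = 26.09
Terminal payoffs (K − S): max(5.026, 0) = 5.026, max(46.92, 0) = 46.92, max(72.86, 0) = 72.86, max(88.91, 0) = 88.91
Node uu (S = 104.7): continuation = 1/1.01·[0.9000·5.0256 + 0.1000·46.9206] = 9.1239; exercise value = 10.2625 > continuation, so V_uu = 10.2625 (exercise)
Node ud (S = 64.84): continuation = 1/1.01·[0.9000·46.9206 + 0.1000·72.8556] = 49.0239; exercise value = 50.1625 > continuation, so V_ud = 50.1625 (exercise)
Node dd (S = 40.14): continuation = 1/1.01·[0.9000·72.8556 + 0.1000·88.9106] = 73.7239; exercise value = 74.8625 > continuation, so V_dd = 74.8625 (exercise)
Node u (S = 99.75): continuation = 1/1.01·[0.9000·10.2625 + 0.1000·50.1625] = 14.1114; exercise value = 15.2500 > continuation, so V_u = 15.2500 (exercise)
Node d (S = 61.75): continuation = 1/1.01·[0.9000·50.1625 + 0.1000·74.8625] = 52.1114; exercise value = 53.2500 > continuation, so V_d = 53.2500 (exercise)
Node 0 (S = 95): continuation = 1/1.01·[0.9000·15.2500 + 0.1000·53.2500] = 18.8614; exercise value = 20.0000 > continuation, so V_0 = 20.0000 (exercise)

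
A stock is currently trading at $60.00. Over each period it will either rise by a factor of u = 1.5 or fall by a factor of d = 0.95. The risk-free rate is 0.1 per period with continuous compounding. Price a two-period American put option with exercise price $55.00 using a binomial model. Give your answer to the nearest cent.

Risk-neutral probability p = (e^0.1 − 0.95)/(1.5 − 0.95) = 0.1552/0.5500 = 0.2821
Terminal stock prices: S_uu = 135, S_ud = 85.5, S_dd = 54.15
Terminal payoffs (K − S): max(-80, 0) = 0, max(-30.5, 0) = 0, max(0.85, 0) = 0.85
Node u (S = 90): continuation = e^(−0.1)·[0.2821·0.0000 + 0.7179·0.0000] = 0.0000; exercise value = 0.0000 ≤ continuation, so V_u = 0.0000
Node d (S = 57): continuation = e^(−0.1)·[0.2821·0.0000 + 0.7179·0.8500] = 0.5521; exercise value = 0.0000 ≤ continuation, so V_d = 0.5521
Node 0 (S = 60): continuation = e^(−0.1)·[0.2821·0.0000 + 0.7179·0.5521] = 0.3586; exercise value = 0.0000 ≤ continuation, so V_0 = 0.3586

$0.36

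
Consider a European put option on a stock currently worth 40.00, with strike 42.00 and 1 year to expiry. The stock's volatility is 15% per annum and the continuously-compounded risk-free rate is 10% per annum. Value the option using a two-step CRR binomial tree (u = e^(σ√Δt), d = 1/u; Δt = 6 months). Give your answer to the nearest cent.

CRR parameters: u = e^(σ√Δt) = e^(0.15·√0.5) = 1.1119, d = 1/u = 0.8994
Per-period rate: rΔt = 0.1·0.5 = 0.05, so R = e^0.05 = 1.0513
Risk-neutral probability p = (e^0.05 − 0.8994)/(1.1119 − 0.8994) = 0.1519/0.2125 = 0.7148
Terminal stock prices: S_uu = 49.45, S_ud = 40, S_dd = 32.35
Terminal payoffs (K − S): max(-7.452, 0) = 0, max(2, 0) = 2, max(9.646, 0) = 9.646
Node u (S = 44.48): V_u = e^(−0.05)·[0.7148·0.0000 + 0.2852·2.0000] = 0.5427
Node d (S = 35.97): V_d = e^(−0.05)·[0.7148·2.0000 + 0.2852·9.6457] = 3.9770
Node 0 (S = 40): V_0 = e^(−0.05)·[0.7148·0.5427 + 0.2852·3.9770] = 1.4481

1.45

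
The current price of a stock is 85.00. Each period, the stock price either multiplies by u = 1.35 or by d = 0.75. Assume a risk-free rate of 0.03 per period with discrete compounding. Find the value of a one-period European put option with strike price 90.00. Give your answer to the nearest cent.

13.59

Risk-neutral probability p = (1 + 0.03 − 0.75)/(1.35 − 0.75) = 0.2800/0.6000 = 0.4667
Terminal stock prices: S_u = 114.8, S_d = 63.75
Terminal payoffs (K − S): max(-24.75, 0) = 0, max(26.25, 0) = 26.25
Node 0 (S = 85): V_0 = 1/1.03·[0.4667·0.0000 + 0.5333·26.2500] = 13.5922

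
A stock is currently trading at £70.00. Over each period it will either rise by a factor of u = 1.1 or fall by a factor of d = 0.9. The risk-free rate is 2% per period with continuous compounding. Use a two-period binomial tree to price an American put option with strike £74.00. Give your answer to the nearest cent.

£5.38

Risk-neutral probability p = (e^0.02 − 0.9)/(1.1 − 0.9) = 0.1202/0.2000 = 0.6010
Terminal stock prices: S_uu = 84.7, S_ud = 69.3, S_dd = 56.7
Terminal payoffs (K − S): max(-10.7, 0) = 0, max(4.7, 0) = 4.7, max(17.3, 0) = 17.3
Node u (S = 77): continuation = e^(−0.02)·[0.6010·0.0000 + 0.3990·4.7000] = 1.8381; exercise value = 0.0000 ≤ continuation, so V_u = 1.8381
Node d (S = 63): continuation = e^(−0.02)·[0.6010·4.7000 + 0.3990·17.3000] = 9.5347; exercise value = 11.0000 > continuation, so V_d = 11.0000 (exercise)
Node 0 (S = 70): continuation = e^(−0.02)·[0.6010·1.8381 + 0.3990·11.0000] = 5.3849; exercise value = 4.0000 ≤ continuation, so V_0 = 5.3849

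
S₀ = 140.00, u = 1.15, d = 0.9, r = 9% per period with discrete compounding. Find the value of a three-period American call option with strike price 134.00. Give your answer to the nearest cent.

Risk-neutral probability p = (1 + 0.09 − 0.9)/(1.15 − 0.9) = 0.1900/0.2500 = 0.7600
Terminal stock prices: S_uuu = 212.9, S_uud = 166.6, S_udd = 130.4, S_ddd = 102.1
Terminal payoffs (S − K): max(78.92, 0) = 78.92, max(32.63, 0) = 32.63, max(-3.59, 0) = 0, max(-31.94, 0) = 0
Node uu (S = 185.1): continuation = 1/1.09·[0.7600·78.9225 + 0.2400·32.6350] = 62.2142; exercise value = 51.1500 ≤ continuation, so V_uu = 62.2142
Node ud (S = 144.9): continuation = 1/1.09·[0.7600·32.6350 + 0.2400·0.0000] = 22.7547; exercise value = 10.9000 ≤ continuation, so V_ud = 22.7547
Node dd (S = 113.4): continuation = 1/1.09·[0.7600·0.0000 + 0.2400·0.0000] = 0.0000; exercise value = 0.0000 ≤ continuation, so V_dd = 0.0000
Node u (S = 161): continuation = 1/1.09·[0.7600·62.2142 + 0.2400·22.7547] = 48.3889; exercise value = 27.0000 ≤ continuation, so V_u = 48.3889
Node d (S = 126): continuation = 1/1.09·[0.7600·22.7547 + 0.2400·0.0000] = 15.8656; exercise value = 0.0000 ≤ continuation, so V_d = 15.8656
Node 0 (S = 140): continuation = 1/1.09·[0.7600·48.3889 + 0.2400·15.8656] = 37.2324; exercise value = 6.0000 ≤ continuation, so V_0 = 37.2324

37.23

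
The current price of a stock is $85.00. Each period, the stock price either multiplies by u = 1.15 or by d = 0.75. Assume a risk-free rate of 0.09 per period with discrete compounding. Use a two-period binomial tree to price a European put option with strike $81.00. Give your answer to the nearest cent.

Risk-neutral probability p = (1 + 0.09 − 0.75)/(1.15 − 0.75) = 0.3400/0.4000 = 0.8500
Terminal stock prices: S_uu = 112.4, S_ud = 73.31, S_dd = 47.81
Terminal payoffs (K − S): max(-31.41, 0) = 0, max(7.688, 0) = 7.688, max(33.19, 0) = 33.19
Node u (S = 97.75): V_u = 1/1.09·[0.8500·0.0000 + 0.1500·7.6875] = 1.0579
Node d (S = 63.75): V_d = 1/1.09·[0.8500·7.6875 + 0.1500·33.1875] = 10.5619
Node 0 (S = 85): V_0 = 1/1.09·[0.8500·1.0579 + 0.1500·10.5619] = 2.2785

$2.28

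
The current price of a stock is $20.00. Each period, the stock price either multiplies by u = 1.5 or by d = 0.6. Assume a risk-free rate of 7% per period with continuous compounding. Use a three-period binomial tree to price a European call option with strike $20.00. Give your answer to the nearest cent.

Risk-neutral probability p = (e^0.07 − 0.6)/(1.5 − 0.6) = 0.4725/0.9000 = 0.5250
Terminal stock prices: S_uuu = 67.5, S_uud = 27, S_udd = 10.8, S_ddd = 4.32
Terminal payoffs (S − K): max(47.5, 0) = 47.5, max(7, 0) = 7, max(-9.2, 0) = 0, max(-15.68, 0) = 0
Node uu (S = 45): V_uu = e^(−0.07)·[0.5250·47.5000 + 0.4750·7.0000] = 26.3521
Node ud (S = 18): V_ud = e^(−0.07)·[0.5250·7.0000 + 0.4750·0.0000] = 3.4266
Node dd (S = 7.2): V_dd = e^(−0.07)·[0.5250·0.0000 + 0.4750·0.0000] = 0.0000
Node u (S = 30): V_u = e^(−0.07)·[0.5250·26.3521 + 0.4750·3.4266] = 14.4173
Node d (S = 12): V_d = e^(−0.07)·[0.5250·3.4266 + 0.4750·0.0000] = 1.6774
Node 0 (S = 20): V_0 = e^(−0.07)·[0.5250·14.4173 + 0.4750·1.6774] = 7.8004

$7.80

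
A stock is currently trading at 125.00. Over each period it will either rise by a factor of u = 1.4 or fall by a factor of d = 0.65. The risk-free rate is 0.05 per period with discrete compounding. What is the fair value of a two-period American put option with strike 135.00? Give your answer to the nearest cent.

28.69

Risk-neutral probability p = (1 + 0.05 − 0.65)/(1.4 − 0.65) = 0.4000/0.7500 = 0.5333
Terminal stock prices: S_uu = 245, S_ud = 113.8, S_dd = 52.81
Terminal payoffs (K − S): max(-110, 0) = 0, max(21.25, 0) = 21.25, max(82.19, 0) = 82.19
Node u (S = 175): continuation = 1/1.05·[0.5333·0.0000 + 0.4667·21.2500] = 9.4444; exercise value = 0.0000 ≤ continuation, so V_u = 9.4444
Node d (S = 81.25): continuation = 1/1.05·[0.5333·21.2500 + 0.4667·82.1875] = 47.3214; exercise value = 53.7500 > continuation, so V_d = 53.7500 (exercise)
Node 0 (S = 125): continuation = 1/1.05·[0.5333·9.4444 + 0.4667·53.7500] = 28.6861; exercise value = 10.0000 ≤ continuation, so V_0 = 28.6861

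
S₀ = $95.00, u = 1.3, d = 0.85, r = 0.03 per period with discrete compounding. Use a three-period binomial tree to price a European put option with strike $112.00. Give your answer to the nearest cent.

$19.61

Risk-neutral probability p = (1 + 0.03 − 0.85)/(1.3 − 0.85) = 0.1800/0.4500 = 0.4000
Terminal stock prices: S_uuu = 208.7, S_uud = 136.5, S_udd = 89.23, S_ddd = 58.34
Terminal payoffs (K − S): max(-96.72, 0) = 0, max(-24.47, 0) = 0, max(22.77, 0) = 22.77, max(53.66, 0) = 53.66
Node uu (S = 160.6): V_uu = 1/1.03·[0.4000·0.0000 + 0.6000·0.0000] = 0.0000
Node ud (S = 105): V_ud = 1/1.03·[0.4000·0.0000 + 0.6000·22.7713] = 13.2648
Node dd (S = 68.64): V_dd = 1/1.03·[0.4000·22.7713 + 0.6000·53.6581] = 40.1004
Node u (S = 123.5): V_u = 1/1.03·[0.4000·0.0000 + 0.6000·13.2648] = 7.7271
Node d (S = 80.75): V_d = 1/1.03·[0.4000·13.2648 + 0.6000·40.1004] = 28.5108
Node 0 (S = 95): V_0 = 1/1.03·[0.4000·7.7271 + 0.6000·28.5108] = 19.6090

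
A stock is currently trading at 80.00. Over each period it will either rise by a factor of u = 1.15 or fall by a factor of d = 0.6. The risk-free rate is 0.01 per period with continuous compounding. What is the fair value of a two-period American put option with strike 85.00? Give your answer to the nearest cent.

Risk-neutral probability p = (e^0.01 − 0.6)/(1.15 − 0.6) = 0.4101/0.5500 = 0.7455
Terminal stock prices: S_uu = 105.8, S_ud = 55.2, S_dd = 28.8
Terminal payoffs (K − S): max(-20.8, 0) = 0, max(29.8, 0) = 29.8, max(56.2, 0) = 56.2
Node u (S = 92): continuation = e^(−0.01)·[0.7455·0.0000 + 0.2545·29.8000] = 7.5073; exercise value = 0.0000 ≤ continuation, so V_u = 7.5073
Node d (S = 48): continuation = e^(−0.01)·[0.7455·29.8000 + 0.2545·56.2000] = 36.1542; exercise value = 37.0000 > continuation, so V_d = 37.0000 (exercise)
Node 0 (S = 80): continuation = e^(−0.01)·[0.7455·7.5073 + 0.2545·37.0000] = 14.8625; exercise value = 5.0000 ≤ continuation, so V_0 = 14.8625

14.86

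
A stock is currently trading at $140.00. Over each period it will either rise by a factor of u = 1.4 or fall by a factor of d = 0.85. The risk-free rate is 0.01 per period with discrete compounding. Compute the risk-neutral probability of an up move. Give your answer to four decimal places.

Risk-neutral probability p = (1 + 0.01 − 0.85)/(1.4 − 0.85) = 0.1600/0.5500 = 0.2909

p = 0.2909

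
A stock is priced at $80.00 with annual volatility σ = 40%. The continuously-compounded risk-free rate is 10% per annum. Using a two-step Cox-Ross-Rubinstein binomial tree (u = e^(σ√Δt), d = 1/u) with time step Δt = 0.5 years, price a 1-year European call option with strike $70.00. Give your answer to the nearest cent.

$21.80

CRR parameters: u = e^(σ√Δt) = e^(0.4·√0.5) = 1.3269, d = 1/u = 0.7536
Per-period rate: rΔt = 0.1·0.5 = 0.05, so R = e^0.05 = 1.0513
Risk-neutral probability p = (e^0.05 − 0.7536)/(1.3269 − 0.7536) = 0.2976/0.5733 = 0.5192
Terminal stock prices: S_uu = 140.9, S_ud = 80, S_dd = 45.44
Terminal payoffs (S − K): max(70.85, 0) = 70.85, max(10, 0) = 10, max(-24.56, 0) = 0
Node u (S = 106.2): V_u = e^(−0.05)·[0.5192·70.8523 + 0.4808·10.0000] = 39.5657
Node d (S = 60.29): V_d = e^(−0.05)·[0.5192·10.0000 + 0.4808·0.0000] = 4.9387
Node 0 (S = 80): V_0 = e^(−0.05)·[0.5192·39.5657 + 0.4808·4.9387] = 21.7992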